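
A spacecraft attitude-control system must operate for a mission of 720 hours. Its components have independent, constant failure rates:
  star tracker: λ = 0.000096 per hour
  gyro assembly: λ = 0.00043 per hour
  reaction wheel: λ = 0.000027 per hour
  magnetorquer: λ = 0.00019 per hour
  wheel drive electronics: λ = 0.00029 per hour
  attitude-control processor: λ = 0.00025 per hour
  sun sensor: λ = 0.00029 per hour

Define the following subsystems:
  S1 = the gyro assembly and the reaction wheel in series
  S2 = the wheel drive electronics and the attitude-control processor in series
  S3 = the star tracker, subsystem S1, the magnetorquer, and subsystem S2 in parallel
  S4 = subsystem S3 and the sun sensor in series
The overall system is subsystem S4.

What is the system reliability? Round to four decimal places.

R(star tracker) = exp(−0.000096 × 720) = 0.933215
R(gyro assembly) = exp(−0.00043 × 720) = 0.733740
R(reaction wheel) = exp(−0.000027 × 720) = 0.980748
R(magnetorquer) = exp(−0.00019 × 720) = 0.872145
R(wheel drive electronics) = exp(−0.00029 × 720) = 0.811558
R(attitude-control processor) = exp(−0.00025 × 720) = 0.835270
R(sun sensor) = exp(−0.00029 × 720) = 0.811558
Series (gyro assembly and reaction wheel): 0.733740 × 0.980748 = 0.719614
Series (wheel drive electronics and attitude-control processor): 0.811558 × 0.835270 = 0.677870
Parallel (star tracker, [0.719614], magnetorquer, and [0.677870]): 1 − (1 − 0.933215)(1 − 0.719614)(1 − 0.872145)(1 − 0.677870) = 0.999229
Series ([0.999229] and sun sensor): 0.999229 × 0.811558 = 0.8109

0.8109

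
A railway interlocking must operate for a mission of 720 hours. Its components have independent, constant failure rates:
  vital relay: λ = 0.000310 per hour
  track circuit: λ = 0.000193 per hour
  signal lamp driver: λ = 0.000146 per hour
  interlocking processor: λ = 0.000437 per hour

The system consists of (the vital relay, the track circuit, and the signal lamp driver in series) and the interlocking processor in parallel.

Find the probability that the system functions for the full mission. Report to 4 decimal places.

0.8992

R(vital relay) = exp(−0.000310 × 720) = 0.799955
R(track circuit) = exp(−0.000193 × 720) = 0.870263
R(signal lamp driver) = exp(−0.000146 × 720) = 0.900216
R(interlocking processor) = exp(−0.000437 × 720) = 0.730052
Series (vital relay, track circuit, and signal lamp driver): 0.799955 × 0.870263 × 0.900216 = 0.626704
Parallel ([0.626704] and interlocking processor): 1 − (1 − 0.626704)(1 − 0.730052) = 0.8992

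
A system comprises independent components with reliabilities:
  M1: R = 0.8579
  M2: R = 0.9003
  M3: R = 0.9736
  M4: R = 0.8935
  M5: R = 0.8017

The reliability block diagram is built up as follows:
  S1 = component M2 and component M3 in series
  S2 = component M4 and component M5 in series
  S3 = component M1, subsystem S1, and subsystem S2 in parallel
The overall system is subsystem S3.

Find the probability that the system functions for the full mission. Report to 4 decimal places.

0.9950

Series (M2 and M3): 0.900300 × 0.973600 = 0.876532
Series (M4 and M5): 0.893500 × 0.801700 = 0.716319
Parallel (M1, [0.876532], and [0.716319]): 1 − (1 − 0.857900)(1 − 0.876532)(1 − 0.716319) = 0.9950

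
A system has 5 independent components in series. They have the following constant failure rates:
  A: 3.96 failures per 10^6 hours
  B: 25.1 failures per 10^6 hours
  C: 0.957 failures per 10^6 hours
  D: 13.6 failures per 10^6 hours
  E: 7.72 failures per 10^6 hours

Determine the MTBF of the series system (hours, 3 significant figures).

19500

Series of exponential components: λ_sys = Σ λ_i
λ_sys = 0.00000396 + 0.0000251 + 0.000000957 + 0.0000136 + 0.00000772 = 5.1337e-05 /h
MTBF = 1 / λ_sys = 19500 h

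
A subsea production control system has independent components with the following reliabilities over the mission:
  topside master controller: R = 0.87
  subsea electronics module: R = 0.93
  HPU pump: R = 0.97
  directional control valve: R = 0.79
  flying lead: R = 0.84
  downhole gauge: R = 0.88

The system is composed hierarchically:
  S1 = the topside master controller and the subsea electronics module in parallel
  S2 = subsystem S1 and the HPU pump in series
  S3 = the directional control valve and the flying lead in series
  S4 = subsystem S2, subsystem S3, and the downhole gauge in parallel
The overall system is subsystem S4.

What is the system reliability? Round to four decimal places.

0.9984

Parallel (topside master controller and subsea electronics module): 1 − (1 − 0.870000)(1 − 0.930000) = 0.990900
Series ([0.990900] and HPU pump): 0.990900 × 0.970000 = 0.961173
Series (directional control valve and flying lead): 0.790000 × 0.840000 = 0.663600
Parallel ([0.961173], [0.663600], and downhole gauge): 1 − (1 − 0.961173)(1 − 0.663600)(1 − 0.880000) = 0.9984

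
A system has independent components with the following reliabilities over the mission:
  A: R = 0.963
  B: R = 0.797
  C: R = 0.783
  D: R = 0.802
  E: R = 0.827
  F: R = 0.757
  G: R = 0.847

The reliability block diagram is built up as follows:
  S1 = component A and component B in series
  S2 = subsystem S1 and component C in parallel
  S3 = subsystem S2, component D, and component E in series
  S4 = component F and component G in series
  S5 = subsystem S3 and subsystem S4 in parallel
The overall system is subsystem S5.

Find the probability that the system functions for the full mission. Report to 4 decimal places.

Series (A and B): 0.963000 × 0.797000 = 0.767511
Parallel ([0.767511] and C): 1 − (1 − 0.767511)(1 − 0.783000) = 0.949550
Series ([0.949550], D, and E): 0.949550 × 0.802000 × 0.827000 = 0.629793
Series (F and G): 0.757000 × 0.847000 = 0.641179
Parallel ([0.629793] and [0.641179]): 1 − (1 − 0.629793)(1 − 0.641179) = 0.8672

0.8672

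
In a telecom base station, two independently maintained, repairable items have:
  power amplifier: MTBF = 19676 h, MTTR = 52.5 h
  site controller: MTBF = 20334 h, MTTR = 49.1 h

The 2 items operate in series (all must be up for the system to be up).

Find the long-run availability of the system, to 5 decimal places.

0.99494

A(power amplifier) = MTBF/(MTBF+MTTR) = 19676/(19676+52.5) = 0.997339
A(site controller) = MTBF/(MTBF+MTTR) = 20334/(20334+49.1) = 0.997591
Series availability: 0.997339 × 0.997591 = 0.99494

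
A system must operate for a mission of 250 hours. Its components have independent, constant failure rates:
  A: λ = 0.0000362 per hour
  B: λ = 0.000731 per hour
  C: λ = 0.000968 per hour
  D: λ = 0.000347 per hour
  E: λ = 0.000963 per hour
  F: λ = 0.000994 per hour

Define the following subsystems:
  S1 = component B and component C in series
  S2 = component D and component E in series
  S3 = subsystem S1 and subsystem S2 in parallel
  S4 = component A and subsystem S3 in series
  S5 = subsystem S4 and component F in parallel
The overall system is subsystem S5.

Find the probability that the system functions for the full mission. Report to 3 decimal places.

R(A) = exp(−0.0000362 × 250) = 0.99099
R(B) = exp(−0.000731 × 250) = 0.83298
R(C) = exp(−0.000968 × 250) = 0.78506
R(D) = exp(−0.000347 × 250) = 0.91691
R(E) = exp(−0.000963 × 250) = 0.78604
R(F) = exp(−0.000994 × 250) = 0.77997
Series (B and C): 0.83298 × 0.78506 = 0.65394
Series (D and E): 0.91691 × 0.78604 = 0.72073
Parallel ([0.65394] and [0.72073]): 1 − (1 − 0.65394)(1 − 0.72073) = 0.90336
Series (A and [0.90336]): 0.99099 × 0.90336 = 0.89522
Parallel ([0.89522] and F): 1 − (1 − 0.89522)(1 − 0.77997) = 0.977

0.977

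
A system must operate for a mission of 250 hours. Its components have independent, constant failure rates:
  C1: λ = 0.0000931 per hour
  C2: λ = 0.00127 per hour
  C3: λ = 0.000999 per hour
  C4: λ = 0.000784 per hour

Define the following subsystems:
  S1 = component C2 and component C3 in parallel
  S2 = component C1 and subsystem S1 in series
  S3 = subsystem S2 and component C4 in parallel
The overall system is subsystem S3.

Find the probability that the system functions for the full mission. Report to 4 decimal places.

0.9855

R(C1) = exp(−0.0000931 × 250) = 0.976994
R(C2) = exp(−0.00127 × 250) = 0.727967
R(C3) = exp(−0.000999 × 250) = 0.778996
R(C4) = exp(−0.000784 × 250) = 0.822012
Parallel (C2 and C3): 1 − (1 − 0.727967)(1 − 0.778996) = 0.939880
Series (C1 and [0.939880]): 0.976994 × 0.939880 = 0.918257
Parallel ([0.918257] and C4): 1 − (1 − 0.918257)(1 − 0.822012) = 0.9855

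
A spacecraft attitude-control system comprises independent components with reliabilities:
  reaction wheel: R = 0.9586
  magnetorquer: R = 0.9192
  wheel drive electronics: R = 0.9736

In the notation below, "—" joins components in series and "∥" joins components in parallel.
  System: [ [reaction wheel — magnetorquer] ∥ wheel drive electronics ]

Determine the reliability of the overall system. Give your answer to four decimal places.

Series (reaction wheel and magnetorquer): 0.958600 × 0.919200 = 0.881145
Parallel ([0.881145] and wheel drive electronics): 1 − (1 − 0.881145)(1 − 0.973600) = 0.9969

0.9969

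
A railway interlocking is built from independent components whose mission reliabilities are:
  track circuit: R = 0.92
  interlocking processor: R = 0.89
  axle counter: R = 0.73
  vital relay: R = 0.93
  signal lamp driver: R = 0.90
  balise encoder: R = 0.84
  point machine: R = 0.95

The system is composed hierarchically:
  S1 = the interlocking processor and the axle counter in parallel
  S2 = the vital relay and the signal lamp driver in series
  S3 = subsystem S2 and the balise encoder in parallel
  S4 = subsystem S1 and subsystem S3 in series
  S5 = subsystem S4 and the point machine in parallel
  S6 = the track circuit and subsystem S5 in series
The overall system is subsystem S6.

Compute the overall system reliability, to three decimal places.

Parallel (interlocking processor and axle counter): 1 − (1 − 0.89000)(1 − 0.73000) = 0.97030
Series (vital relay and signal lamp driver): 0.93000 × 0.90000 = 0.83700
Parallel ([0.83700] and balise encoder): 1 − (1 − 0.83700)(1 − 0.84000) = 0.97392
Series ([0.97030] and [0.97392]): 0.97030 × 0.97392 = 0.94499
Parallel ([0.94499] and point machine): 1 − (1 − 0.94499)(1 − 0.95000) = 0.99725
Series (track circuit and [0.99725]): 0.92000 × 0.99725 = 0.917

0.917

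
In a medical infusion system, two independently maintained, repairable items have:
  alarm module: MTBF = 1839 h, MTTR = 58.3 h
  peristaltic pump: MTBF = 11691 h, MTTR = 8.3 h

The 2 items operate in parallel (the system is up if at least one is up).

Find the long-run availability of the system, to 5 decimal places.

0.99998

A(alarm module) = MTBF/(MTBF+MTTR) = 1839/(1839+58.3) = 0.969272
A(peristaltic pump) = MTBF/(MTBF+MTTR) = 11691/(11691+8.3) = 0.999291
Parallel availability: 1 − (1 − 0.969272)(1 − 0.999291) = 0.99998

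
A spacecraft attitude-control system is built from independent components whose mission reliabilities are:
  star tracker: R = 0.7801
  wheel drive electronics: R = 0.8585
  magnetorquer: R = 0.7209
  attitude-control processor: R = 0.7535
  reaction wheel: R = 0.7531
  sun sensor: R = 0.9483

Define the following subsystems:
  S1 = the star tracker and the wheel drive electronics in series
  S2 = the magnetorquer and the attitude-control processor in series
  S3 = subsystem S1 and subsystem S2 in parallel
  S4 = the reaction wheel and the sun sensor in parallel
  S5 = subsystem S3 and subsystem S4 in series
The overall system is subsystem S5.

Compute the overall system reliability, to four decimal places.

0.8383

Series (star tracker and wheel drive electronics): 0.780100 × 0.858500 = 0.669716
Series (magnetorquer and attitude-control processor): 0.720900 × 0.753500 = 0.543198
Parallel ([0.669716] and [0.543198]): 1 − (1 − 0.669716)(1 − 0.543198) = 0.849126
Parallel (reaction wheel and sun sensor): 1 − (1 − 0.753100)(1 − 0.948300) = 0.987235
Series ([0.849126] and [0.987235]): 0.849126 × 0.987235 = 0.8383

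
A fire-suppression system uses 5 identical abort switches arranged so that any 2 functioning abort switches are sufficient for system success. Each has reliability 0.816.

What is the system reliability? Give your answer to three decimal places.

0.995

R = Σ_{i=2}^{5} C(5,i) p^i (1−p)^{5−i} with p = 0.816
C(5,2)·0.816^2·0.184^3 = 0.04148
C(5,3)·0.816^3·0.184^2 = 0.18395
C(5,4)·0.816^4·0.184^1 = 0.40790
C(5,5)·0.816^5·0.184^0 = 0.36179
Sum = 0.995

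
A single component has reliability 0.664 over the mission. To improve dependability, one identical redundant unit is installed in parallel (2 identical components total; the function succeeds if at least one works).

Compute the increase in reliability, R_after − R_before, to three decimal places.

R_before = 0.664
R_after = 1 − (1 − 0.664)^2 = 0.887
ΔR = 0.887 − 0.664 = 0.223

0.223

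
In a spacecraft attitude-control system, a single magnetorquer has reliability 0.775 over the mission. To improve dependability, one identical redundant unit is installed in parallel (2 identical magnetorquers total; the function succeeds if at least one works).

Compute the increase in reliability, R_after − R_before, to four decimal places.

R_before = 0.775
R_after = 1 − (1 − 0.775)^2 = 0.9494
ΔR = 0.9494 − 0.775 = 0.1744

0.1744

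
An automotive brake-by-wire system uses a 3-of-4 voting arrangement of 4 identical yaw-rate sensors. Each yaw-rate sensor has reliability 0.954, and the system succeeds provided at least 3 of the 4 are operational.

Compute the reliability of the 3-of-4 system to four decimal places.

R = Σ_{i=3}^{4} C(4,i) p^i (1−p)^{4−i} with p = 0.954
C(4,3)·0.954^3·0.046^1 = 0.159758
C(4,4)·0.954^4·0.046^0 = 0.828311
Sum = 0.9881

0.9881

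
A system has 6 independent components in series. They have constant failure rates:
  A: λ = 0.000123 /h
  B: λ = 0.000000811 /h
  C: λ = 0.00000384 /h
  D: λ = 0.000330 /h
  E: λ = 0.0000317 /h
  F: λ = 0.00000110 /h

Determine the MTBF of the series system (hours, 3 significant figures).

2040

Series of exponential components: λ_sys = Σ λ_i
λ_sys = 0.000123 + 0.000000811 + 0.00000384 + 0.000330 + 0.0000317 + 0.00000110 = 4.9045e-04 /h
MTBF = 1 / λ_sys = 2040 h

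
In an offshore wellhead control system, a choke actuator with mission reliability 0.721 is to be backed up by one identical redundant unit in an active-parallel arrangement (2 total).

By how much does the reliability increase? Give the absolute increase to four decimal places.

0.2012

R_before = 0.721
R_after = 1 − (1 − 0.721)^2 = 0.9222
ΔR = 0.9222 − 0.721 = 0.2012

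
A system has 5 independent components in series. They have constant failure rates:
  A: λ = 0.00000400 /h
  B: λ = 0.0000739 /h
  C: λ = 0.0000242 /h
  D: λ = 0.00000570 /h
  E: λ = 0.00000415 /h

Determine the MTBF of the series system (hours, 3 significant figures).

8930

Series of exponential components: λ_sys = Σ λ_i
λ_sys = 0.00000400 + 0.0000739 + 0.0000242 + 0.00000570 + 0.00000415 = 1.1195e-04 /h
MTBF = 1 / λ_sys = 8930 h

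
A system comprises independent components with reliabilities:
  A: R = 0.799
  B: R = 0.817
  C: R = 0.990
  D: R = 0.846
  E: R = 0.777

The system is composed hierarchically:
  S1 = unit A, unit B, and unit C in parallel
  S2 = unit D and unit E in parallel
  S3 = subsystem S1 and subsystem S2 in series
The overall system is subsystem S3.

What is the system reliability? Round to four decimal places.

0.9653

Parallel (A, B, and C): 1 − (1 − 0.799000)(1 − 0.817000)(1 − 0.990000) = 0.999632
Parallel (D and E): 1 − (1 − 0.846000)(1 − 0.777000) = 0.965658
Series ([0.999632] and [0.965658]): 0.999632 × 0.965658 = 0.9653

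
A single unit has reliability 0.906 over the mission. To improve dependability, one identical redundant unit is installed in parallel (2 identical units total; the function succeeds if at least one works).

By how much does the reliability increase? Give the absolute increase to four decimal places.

R_before = 0.906
R_after = 1 − (1 − 0.906)^2 = 0.9912
ΔR = 0.9912 − 0.906 = 0.0852

0.0852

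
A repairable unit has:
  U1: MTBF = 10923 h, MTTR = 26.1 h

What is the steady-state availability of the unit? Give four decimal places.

A(U1) = MTBF/(MTBF+MTTR) = 10923/(10923+26.1) = 0.9976

0.9976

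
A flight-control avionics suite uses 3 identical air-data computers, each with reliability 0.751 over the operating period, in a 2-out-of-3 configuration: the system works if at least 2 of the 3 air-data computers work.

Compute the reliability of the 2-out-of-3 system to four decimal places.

R = Σ_{i=2}^{3} C(3,i) p^i (1−p)^{3−i} with p = 0.751
C(3,2)·0.751^2·0.249^1 = 0.421309
C(3,3)·0.751^3·0.249^0 = 0.423565
Sum = 0.8449

0.8449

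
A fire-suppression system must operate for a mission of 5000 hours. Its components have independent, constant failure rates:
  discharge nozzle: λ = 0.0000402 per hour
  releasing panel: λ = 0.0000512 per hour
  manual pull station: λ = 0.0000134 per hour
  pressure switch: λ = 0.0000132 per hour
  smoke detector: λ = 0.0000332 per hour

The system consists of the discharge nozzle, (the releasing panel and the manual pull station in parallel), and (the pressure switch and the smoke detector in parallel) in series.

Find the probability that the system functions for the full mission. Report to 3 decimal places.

0.798

R(discharge nozzle) = exp(−0.0000402 × 5000) = 0.81791
R(releasing panel) = exp(−0.0000512 × 5000) = 0.77414
R(manual pull station) = exp(−0.0000134 × 5000) = 0.93520
R(pressure switch) = exp(−0.0000132 × 5000) = 0.93613
R(smoke detector) = exp(−0.0000332 × 5000) = 0.84705
Parallel (releasing panel and manual pull station): 1 − (1 − 0.77414)(1 − 0.93520) = 0.98536
Parallel (pressure switch and smoke detector): 1 − (1 − 0.93613)(1 − 0.84705) = 0.99023
Series (discharge nozzle, [0.98536], and [0.99023]): 0.81791 × 0.98536 × 0.99023 = 0.798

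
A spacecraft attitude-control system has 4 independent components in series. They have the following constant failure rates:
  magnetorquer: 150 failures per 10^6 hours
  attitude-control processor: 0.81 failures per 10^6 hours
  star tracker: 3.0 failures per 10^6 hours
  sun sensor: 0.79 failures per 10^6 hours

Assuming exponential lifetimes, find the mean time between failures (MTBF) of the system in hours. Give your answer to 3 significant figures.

6470

Series of exponential components: λ_sys = Σ λ_i
λ_sys = 0.00015 + 0.00000081 + 0.0000030 + 0.00000079 = 1.5460e-04 /h
MTBF = 1 / λ_sys = 6470 h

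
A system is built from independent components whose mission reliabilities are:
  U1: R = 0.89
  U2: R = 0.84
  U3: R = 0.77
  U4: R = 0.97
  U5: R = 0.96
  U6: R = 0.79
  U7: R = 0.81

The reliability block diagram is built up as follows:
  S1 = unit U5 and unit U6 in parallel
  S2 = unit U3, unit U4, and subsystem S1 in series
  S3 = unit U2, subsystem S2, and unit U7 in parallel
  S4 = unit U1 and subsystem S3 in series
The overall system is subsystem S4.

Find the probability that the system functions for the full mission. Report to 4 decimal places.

0.8830

Parallel (U5 and U6): 1 − (1 − 0.960000)(1 − 0.790000) = 0.991600
Series (U3, U4, and [0.991600]): 0.770000 × 0.970000 × 0.991600 = 0.740626
Parallel (U2, [0.740626], and U7): 1 − (1 − 0.840000)(1 − 0.740626)(1 − 0.810000) = 0.992115
Series (U1 and [0.992115]): 0.890000 × 0.992115 = 0.8830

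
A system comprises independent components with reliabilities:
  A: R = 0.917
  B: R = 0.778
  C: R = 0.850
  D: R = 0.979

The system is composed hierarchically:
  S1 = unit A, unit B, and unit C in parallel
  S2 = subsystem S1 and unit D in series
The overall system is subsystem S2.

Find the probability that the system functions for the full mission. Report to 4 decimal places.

Parallel (A, B, and C): 1 − (1 − 0.917000)(1 − 0.778000)(1 − 0.850000) = 0.997236
Series ([0.997236] and D): 0.997236 × 0.979000 = 0.9763

0.9763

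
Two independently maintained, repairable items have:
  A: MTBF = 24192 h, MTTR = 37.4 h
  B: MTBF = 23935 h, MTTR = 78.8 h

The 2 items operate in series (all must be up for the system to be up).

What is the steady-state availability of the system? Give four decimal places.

0.9952

A(A) = MTBF/(MTBF+MTTR) = 24192/(24192+37.4) = 0.998456
A(B) = MTBF/(MTBF+MTTR) = 23935/(23935+78.8) = 0.996719
Series availability: 0.998456 × 0.996719 = 0.9952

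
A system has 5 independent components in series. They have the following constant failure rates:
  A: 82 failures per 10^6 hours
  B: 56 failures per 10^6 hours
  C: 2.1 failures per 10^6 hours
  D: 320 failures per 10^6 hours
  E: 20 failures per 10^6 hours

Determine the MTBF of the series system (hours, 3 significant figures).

Series of exponential components: λ_sys = Σ λ_i
λ_sys = 0.000082 + 0.000056 + 0.0000021 + 0.00032 + 0.000020 = 4.8010e-04 /h
MTBF = 1 / λ_sys = 2080 h

2080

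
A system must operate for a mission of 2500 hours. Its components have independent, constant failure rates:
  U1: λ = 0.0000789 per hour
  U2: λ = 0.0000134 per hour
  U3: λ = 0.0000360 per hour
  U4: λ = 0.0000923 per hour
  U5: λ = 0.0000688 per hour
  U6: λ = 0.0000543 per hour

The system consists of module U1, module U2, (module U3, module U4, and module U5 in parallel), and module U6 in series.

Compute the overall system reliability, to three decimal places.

R(U1) = exp(−0.0000789 × 2500) = 0.82099
R(U2) = exp(−0.0000134 × 2500) = 0.96705
R(U3) = exp(−0.0000360 × 2500) = 0.91393
R(U4) = exp(−0.0000923 × 2500) = 0.79394
R(U5) = exp(−0.0000688 × 2500) = 0.84198
R(U6) = exp(−0.0000543 × 2500) = 0.87306
Parallel (U3, U4, and U5): 1 − (1 − 0.91393)(1 − 0.79394)(1 − 0.84198) = 0.99720
Series (U1, U2, [0.99720], and U6): 0.82099 × 0.96705 × 0.99720 × 0.87306 = 0.691

0.691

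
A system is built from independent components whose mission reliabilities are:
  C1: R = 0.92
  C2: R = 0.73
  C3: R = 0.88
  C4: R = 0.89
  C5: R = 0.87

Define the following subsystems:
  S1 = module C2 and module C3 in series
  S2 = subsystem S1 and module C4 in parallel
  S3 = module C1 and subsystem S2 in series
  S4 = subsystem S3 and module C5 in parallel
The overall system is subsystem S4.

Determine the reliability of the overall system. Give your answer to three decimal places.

Series (C2 and C3): 0.73000 × 0.88000 = 0.64240
Parallel ([0.64240] and C4): 1 − (1 − 0.64240)(1 − 0.89000) = 0.96066
Series (C1 and [0.96066]): 0.92000 × 0.96066 = 0.88381
Parallel ([0.88381] and C5): 1 − (1 − 0.88381)(1 − 0.87000) = 0.985

0.985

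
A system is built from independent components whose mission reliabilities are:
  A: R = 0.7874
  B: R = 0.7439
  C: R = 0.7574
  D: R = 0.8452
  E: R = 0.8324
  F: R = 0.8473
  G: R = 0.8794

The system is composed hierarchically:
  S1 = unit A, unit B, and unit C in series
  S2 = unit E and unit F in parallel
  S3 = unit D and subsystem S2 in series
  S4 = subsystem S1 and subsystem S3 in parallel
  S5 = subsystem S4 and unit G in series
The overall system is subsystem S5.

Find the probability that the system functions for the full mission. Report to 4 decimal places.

Series (A, B, and C): 0.787400 × 0.743900 × 0.757400 = 0.443645
Parallel (E and F): 1 − (1 − 0.832400)(1 − 0.847300) = 0.974407
Series (D and [0.974407]): 0.845200 × 0.974407 = 0.823569
Parallel ([0.443645] and [0.823569]): 1 − (1 − 0.443645)(1 − 0.823569) = 0.901842
Series ([0.901842] and G): 0.901842 × 0.879400 = 0.7931

0.7931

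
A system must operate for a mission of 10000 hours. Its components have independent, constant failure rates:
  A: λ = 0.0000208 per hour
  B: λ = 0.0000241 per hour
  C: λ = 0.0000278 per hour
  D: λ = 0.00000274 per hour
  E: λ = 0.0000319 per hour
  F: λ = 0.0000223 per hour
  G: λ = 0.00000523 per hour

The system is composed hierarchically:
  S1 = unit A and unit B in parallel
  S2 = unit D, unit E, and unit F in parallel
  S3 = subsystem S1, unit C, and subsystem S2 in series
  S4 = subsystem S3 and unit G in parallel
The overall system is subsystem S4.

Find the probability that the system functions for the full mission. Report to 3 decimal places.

R(A) = exp(−0.0000208 × 10000) = 0.81221
R(B) = exp(−0.0000241 × 10000) = 0.78584
R(C) = exp(−0.0000278 × 10000) = 0.75730
R(D) = exp(−0.00000274 × 10000) = 0.97297
R(E) = exp(−0.0000319 × 10000) = 0.72688
R(F) = exp(−0.0000223 × 10000) = 0.80011
R(G) = exp(−0.00000523 × 10000) = 0.94904
Parallel (A and B): 1 − (1 − 0.81221)(1 − 0.78584) = 0.95978
Parallel (D, E, and F): 1 − (1 − 0.97297)(1 − 0.72688)(1 − 0.80011) = 0.99852
Series ([0.95978], C, and [0.99852]): 0.95978 × 0.75730 × 0.99852 = 0.72577
Parallel ([0.72577] and G): 1 − (1 − 0.72577)(1 − 0.94904) = 0.986

0.986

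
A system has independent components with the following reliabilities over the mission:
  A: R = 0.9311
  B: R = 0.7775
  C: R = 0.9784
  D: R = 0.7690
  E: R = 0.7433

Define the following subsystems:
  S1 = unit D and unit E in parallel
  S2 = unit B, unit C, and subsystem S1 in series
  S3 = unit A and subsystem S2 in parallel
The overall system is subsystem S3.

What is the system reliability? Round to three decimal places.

Parallel (D and E): 1 − (1 − 0.76900)(1 − 0.74330) = 0.94070
Series (B, C, and [0.94070]): 0.77750 × 0.97840 × 0.94070 = 0.71560
Parallel (A and [0.71560]): 1 − (1 − 0.93110)(1 − 0.71560) = 0.980

0.980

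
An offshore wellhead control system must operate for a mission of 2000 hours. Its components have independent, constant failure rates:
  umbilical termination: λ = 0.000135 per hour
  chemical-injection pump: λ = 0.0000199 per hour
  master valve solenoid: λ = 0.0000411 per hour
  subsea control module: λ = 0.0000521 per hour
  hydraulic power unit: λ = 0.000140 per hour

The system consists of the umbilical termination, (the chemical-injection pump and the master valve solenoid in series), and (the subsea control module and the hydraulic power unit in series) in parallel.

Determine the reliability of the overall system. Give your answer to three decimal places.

0.991

R(umbilical termination) = exp(−0.000135 × 2000) = 0.76338
R(chemical-injection pump) = exp(−0.0000199 × 2000) = 0.96098
R(master valve solenoid) = exp(−0.0000411 × 2000) = 0.92109
R(subsea control module) = exp(−0.0000521 × 2000) = 0.90105
R(hydraulic power unit) = exp(−0.000140 × 2000) = 0.75578
Series (chemical-injection pump and master valve solenoid): 0.96098 × 0.92109 = 0.88515
Series (subsea control module and hydraulic power unit): 0.90105 × 0.75578 = 0.68100
Parallel (umbilical termination, [0.88515], and [0.68100]): 1 − (1 − 0.76338)(1 − 0.88515)(1 − 0.68100) = 0.991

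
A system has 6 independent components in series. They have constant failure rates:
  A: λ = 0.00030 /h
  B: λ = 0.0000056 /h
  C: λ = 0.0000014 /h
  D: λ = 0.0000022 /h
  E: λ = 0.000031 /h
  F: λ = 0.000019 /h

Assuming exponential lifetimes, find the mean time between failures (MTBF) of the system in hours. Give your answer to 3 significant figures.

2780

Series of exponential components: λ_sys = Σ λ_i
λ_sys = 0.00030 + 0.0000056 + 0.0000014 + 0.0000022 + 0.000031 + 0.000019 = 3.5920e-04 /h
MTBF = 1 / λ_sys = 2780 h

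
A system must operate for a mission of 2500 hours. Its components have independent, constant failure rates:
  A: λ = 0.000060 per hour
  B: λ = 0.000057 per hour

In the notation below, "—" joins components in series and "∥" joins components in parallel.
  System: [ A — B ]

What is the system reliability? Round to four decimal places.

0.7464

R(A) = exp(−0.000060 × 2500) = 0.860708
R(B) = exp(−0.000057 × 2500) = 0.867188
Series (A and B): 0.860708 × 0.867188 = 0.7464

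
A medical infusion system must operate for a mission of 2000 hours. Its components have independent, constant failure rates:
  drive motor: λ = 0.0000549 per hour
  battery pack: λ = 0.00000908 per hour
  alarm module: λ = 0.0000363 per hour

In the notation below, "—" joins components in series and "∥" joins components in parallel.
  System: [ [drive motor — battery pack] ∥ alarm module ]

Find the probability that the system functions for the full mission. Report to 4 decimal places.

0.9916

R(drive motor) = exp(−0.0000549 × 2000) = 0.896013
R(battery pack) = exp(−0.00000908 × 2000) = 0.982004
R(alarm module) = exp(−0.0000363 × 2000) = 0.929973
Series (drive motor and battery pack): 0.896013 × 0.982004 = 0.879888
Parallel ([0.879888] and alarm module): 1 − (1 − 0.879888)(1 − 0.929973) = 0.9916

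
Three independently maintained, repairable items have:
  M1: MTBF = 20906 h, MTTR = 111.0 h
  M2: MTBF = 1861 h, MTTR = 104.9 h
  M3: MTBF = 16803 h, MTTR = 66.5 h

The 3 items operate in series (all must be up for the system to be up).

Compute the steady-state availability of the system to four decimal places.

A(M1) = MTBF/(MTBF+MTTR) = 20906/(20906+111.0) = 0.994719
A(M2) = MTBF/(MTBF+MTTR) = 1861/(1861+104.9) = 0.946640
A(M3) = MTBF/(MTBF+MTTR) = 16803/(16803+66.5) = 0.996058
Series availability: 0.994719 × 0.946640 × 0.996058 = 0.9379

0.9379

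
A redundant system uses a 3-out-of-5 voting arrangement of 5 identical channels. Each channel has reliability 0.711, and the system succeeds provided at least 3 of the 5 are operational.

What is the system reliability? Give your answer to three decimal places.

0.851

R = Σ_{i=3}^{5} C(5,i) p^i (1−p)^{5−i} with p = 0.711
C(5,3)·0.711^3·0.289^2 = 0.30020
C(5,4)·0.711^4·0.289^1 = 0.36927
C(5,5)·0.711^5·0.289^0 = 0.18170
Sum = 0.851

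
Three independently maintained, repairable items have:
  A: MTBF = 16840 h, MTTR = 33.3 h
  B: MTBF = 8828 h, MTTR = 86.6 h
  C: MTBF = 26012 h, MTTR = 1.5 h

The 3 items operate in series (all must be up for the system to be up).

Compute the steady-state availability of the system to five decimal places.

A(A) = MTBF/(MTBF+MTTR) = 16840/(16840+33.3) = 0.998026
A(B) = MTBF/(MTBF+MTTR) = 8828/(8828+86.6) = 0.990286
A(C) = MTBF/(MTBF+MTTR) = 26012/(26012+1.5) = 0.999942
Series availability: 0.998026 × 0.990286 × 0.999942 = 0.98827

0.98827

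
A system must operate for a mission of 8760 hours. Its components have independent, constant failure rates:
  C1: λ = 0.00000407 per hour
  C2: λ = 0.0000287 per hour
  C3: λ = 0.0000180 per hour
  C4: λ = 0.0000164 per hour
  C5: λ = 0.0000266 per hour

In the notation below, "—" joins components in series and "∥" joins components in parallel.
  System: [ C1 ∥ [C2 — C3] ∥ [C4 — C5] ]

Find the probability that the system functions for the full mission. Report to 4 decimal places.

R(C1) = exp(−0.00000407 × 8760) = 0.964975
R(C2) = exp(−0.0000287 × 8760) = 0.777702
R(C3) = exp(−0.0000180 × 8760) = 0.854123
R(C4) = exp(−0.0000164 × 8760) = 0.866179
R(C5) = exp(−0.0000266 × 8760) = 0.792141
Series (C2 and C3): 0.777702 × 0.854123 = 0.664253
Series (C4 and C5): 0.866179 × 0.792141 = 0.686136
Parallel (C1, [0.664253], and [0.686136]): 1 − (1 − 0.964975)(1 − 0.664253)(1 − 0.686136) = 0.9963

0.9963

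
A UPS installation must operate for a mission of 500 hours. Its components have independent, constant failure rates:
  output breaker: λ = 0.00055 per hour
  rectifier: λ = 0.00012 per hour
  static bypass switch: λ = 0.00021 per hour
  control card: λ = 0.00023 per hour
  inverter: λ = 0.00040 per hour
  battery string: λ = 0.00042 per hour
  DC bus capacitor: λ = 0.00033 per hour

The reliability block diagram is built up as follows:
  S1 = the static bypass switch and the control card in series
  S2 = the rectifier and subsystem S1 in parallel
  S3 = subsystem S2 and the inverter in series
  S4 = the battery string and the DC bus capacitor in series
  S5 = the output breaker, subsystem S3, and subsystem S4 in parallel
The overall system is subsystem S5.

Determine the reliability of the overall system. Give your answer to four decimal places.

R(output breaker) = exp(−0.00055 × 500) = 0.759572
R(rectifier) = exp(−0.00012 × 500) = 0.941765
R(static bypass switch) = exp(−0.00021 × 500) = 0.900325
R(control card) = exp(−0.00023 × 500) = 0.891366
R(inverter) = exp(−0.00040 × 500) = 0.818731
R(battery string) = exp(−0.00042 × 500) = 0.810584
R(DC bus capacitor) = exp(−0.00033 × 500) = 0.847894
Series (static bypass switch and control card): 0.900325 × 0.891366 = 0.802519
Parallel (rectifier and [0.802519]): 1 − (1 − 0.941765)(1 − 0.802519) = 0.988500
Series ([0.988500] and inverter): 0.988500 × 0.818731 = 0.809316
Series (battery string and DC bus capacitor): 0.810584 × 0.847894 = 0.687289
Parallel (output breaker, [0.809316], and [0.687289]): 1 − (1 − 0.759572)(1 − 0.809316)(1 − 0.687289) = 0.9857

0.9857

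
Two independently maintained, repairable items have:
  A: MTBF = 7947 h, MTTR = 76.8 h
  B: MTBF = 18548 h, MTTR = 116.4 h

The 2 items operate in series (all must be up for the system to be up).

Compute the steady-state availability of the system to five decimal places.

A(A) = MTBF/(MTBF+MTTR) = 7947/(7947+76.8) = 0.990428
A(B) = MTBF/(MTBF+MTTR) = 18548/(18548+116.4) = 0.993764
Series availability: 0.990428 × 0.993764 = 0.98425

0.98425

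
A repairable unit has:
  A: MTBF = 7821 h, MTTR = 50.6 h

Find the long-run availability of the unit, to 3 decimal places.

A(A) = MTBF/(MTBF+MTTR) = 7821/(7821+50.6) = 0.994

0.994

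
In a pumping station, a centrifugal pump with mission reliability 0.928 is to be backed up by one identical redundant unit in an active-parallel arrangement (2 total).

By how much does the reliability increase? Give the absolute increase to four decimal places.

0.0668

R_before = 0.928
R_after = 1 − (1 − 0.928)^2 = 0.9948
ΔR = 0.9948 − 0.928 = 0.0668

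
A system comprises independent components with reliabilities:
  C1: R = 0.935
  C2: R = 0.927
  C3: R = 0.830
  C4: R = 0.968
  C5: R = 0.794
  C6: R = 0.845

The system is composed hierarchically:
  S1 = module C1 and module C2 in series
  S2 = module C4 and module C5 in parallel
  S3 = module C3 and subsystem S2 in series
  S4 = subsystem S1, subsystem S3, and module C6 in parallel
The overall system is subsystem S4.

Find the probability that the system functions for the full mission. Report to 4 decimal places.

Series (C1 and C2): 0.935000 × 0.927000 = 0.866745
Parallel (C4 and C5): 1 − (1 − 0.968000)(1 − 0.794000) = 0.993408
Series (C3 and [0.993408]): 0.830000 × 0.993408 = 0.824529
Parallel ([0.866745], [0.824529], and C6): 1 − (1 − 0.866745)(1 − 0.824529)(1 − 0.845000) = 0.9964

0.9964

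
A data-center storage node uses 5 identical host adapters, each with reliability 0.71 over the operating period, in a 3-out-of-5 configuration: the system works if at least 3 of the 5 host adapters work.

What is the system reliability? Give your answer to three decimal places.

0.850

R = Σ_{i=3}^{5} C(5,i) p^i (1−p)^{5−i} with p = 0.71
C(5,3)·0.71^3·0.29^2 = 0.30100
C(5,4)·0.71^4·0.29^1 = 0.36847
C(5,5)·0.71^5·0.29^0 = 0.18042
Sum = 0.850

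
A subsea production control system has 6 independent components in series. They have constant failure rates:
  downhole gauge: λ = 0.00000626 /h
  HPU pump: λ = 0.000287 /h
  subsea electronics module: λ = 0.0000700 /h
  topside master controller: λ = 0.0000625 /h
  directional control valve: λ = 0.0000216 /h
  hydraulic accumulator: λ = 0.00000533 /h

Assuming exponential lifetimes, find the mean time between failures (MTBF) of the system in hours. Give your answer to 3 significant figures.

2210

Series of exponential components: λ_sys = Σ λ_i
λ_sys = 0.00000626 + 0.000287 + 0.0000700 + 0.0000625 + 0.0000216 + 0.00000533 = 4.5269e-04 /h
MTBF = 1 / λ_sys = 2210 h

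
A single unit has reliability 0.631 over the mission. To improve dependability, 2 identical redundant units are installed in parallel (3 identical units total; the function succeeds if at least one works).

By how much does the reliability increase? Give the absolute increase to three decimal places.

0.319

R_before = 0.631
R_after = 1 − (1 − 0.631)^3 = 0.950
ΔR = 0.950 − 0.631 = 0.319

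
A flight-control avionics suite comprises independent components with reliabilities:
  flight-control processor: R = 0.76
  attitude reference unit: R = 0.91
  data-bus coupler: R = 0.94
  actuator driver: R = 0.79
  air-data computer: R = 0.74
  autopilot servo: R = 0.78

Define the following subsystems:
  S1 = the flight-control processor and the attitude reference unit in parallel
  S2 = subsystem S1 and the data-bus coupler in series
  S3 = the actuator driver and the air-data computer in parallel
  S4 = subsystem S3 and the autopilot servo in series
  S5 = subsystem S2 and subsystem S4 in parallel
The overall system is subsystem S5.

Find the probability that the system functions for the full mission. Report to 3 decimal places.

0.979

Parallel (flight-control processor and attitude reference unit): 1 − (1 − 0.76000)(1 − 0.91000) = 0.97840
Series ([0.97840] and data-bus coupler): 0.97840 × 0.94000 = 0.91970
Parallel (actuator driver and air-data computer): 1 − (1 − 0.79000)(1 − 0.74000) = 0.94540
Series ([0.94540] and autopilot servo): 0.94540 × 0.78000 = 0.73741
Parallel ([0.91970] and [0.73741]): 1 − (1 − 0.91970)(1 − 0.73741) = 0.979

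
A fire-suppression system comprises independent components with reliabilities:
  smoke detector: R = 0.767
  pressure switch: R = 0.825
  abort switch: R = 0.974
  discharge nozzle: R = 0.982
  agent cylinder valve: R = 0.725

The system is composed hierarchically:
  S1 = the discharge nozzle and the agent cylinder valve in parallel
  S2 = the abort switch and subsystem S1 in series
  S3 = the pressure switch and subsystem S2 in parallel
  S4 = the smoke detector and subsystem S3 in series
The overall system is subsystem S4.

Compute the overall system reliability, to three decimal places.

Parallel (discharge nozzle and agent cylinder valve): 1 − (1 − 0.98200)(1 − 0.72500) = 0.99505
Series (abort switch and [0.99505]): 0.97400 × 0.99505 = 0.96918
Parallel (pressure switch and [0.96918]): 1 − (1 − 0.82500)(1 − 0.96918) = 0.99461
Series (smoke detector and [0.99461]): 0.76700 × 0.99461 = 0.763

0.763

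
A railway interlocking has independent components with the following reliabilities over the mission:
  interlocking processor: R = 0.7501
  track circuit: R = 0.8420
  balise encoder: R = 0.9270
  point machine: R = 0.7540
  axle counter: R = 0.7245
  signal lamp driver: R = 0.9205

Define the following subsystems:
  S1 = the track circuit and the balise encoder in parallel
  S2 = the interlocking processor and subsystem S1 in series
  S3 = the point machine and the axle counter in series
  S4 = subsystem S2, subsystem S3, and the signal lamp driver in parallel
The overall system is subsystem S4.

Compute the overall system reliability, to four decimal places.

0.9907

Parallel (track circuit and balise encoder): 1 − (1 − 0.842000)(1 − 0.927000) = 0.988466
Series (interlocking processor and [0.988466]): 0.750100 × 0.988466 = 0.741448
Series (point machine and axle counter): 0.754000 × 0.724500 = 0.546273
Parallel ([0.741448], [0.546273], and signal lamp driver): 1 − (1 − 0.741448)(1 − 0.546273)(1 − 0.920500) = 0.9907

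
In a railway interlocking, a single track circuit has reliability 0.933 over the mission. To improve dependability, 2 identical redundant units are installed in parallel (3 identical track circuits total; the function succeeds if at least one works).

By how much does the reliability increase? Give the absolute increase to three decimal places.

0.067

R_before = 0.933
R_after = 1 − (1 − 0.933)^3 = 1.000
ΔR = 1.000 − 0.933 = 0.067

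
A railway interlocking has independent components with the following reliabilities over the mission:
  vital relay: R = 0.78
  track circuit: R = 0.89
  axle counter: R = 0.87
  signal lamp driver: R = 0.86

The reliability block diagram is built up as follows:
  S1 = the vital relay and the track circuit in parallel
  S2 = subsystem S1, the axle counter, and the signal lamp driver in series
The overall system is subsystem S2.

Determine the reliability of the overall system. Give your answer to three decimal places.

Parallel (vital relay and track circuit): 1 − (1 − 0.78000)(1 − 0.89000) = 0.97580
Series ([0.97580], axle counter, and signal lamp driver): 0.97580 × 0.87000 × 0.86000 = 0.730

0.730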